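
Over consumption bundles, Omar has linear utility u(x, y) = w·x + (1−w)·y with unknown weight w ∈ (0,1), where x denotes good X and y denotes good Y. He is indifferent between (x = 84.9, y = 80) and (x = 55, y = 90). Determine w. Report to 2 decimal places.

Indifference: w·84.9 + (1−w)·80 = w·55 + (1−w)·90.
Collecting terms: w·29.9 = (1−w)·10.
Hence w = 10/(29.9+10) = 10/39.9 = 0.25.

w = 0.25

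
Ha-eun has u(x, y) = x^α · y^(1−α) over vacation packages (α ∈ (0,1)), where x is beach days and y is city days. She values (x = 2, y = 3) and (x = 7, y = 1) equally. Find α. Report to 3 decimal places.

α ≈ 0.467

Indifference: 2^α · 3^(1−α) = 7^α · 1^(1−α).
Rearrange to (2/7)^α = (1/3)^(1−α) and take logs: α·-1.252763 = (1−α)·-1.098612.
So α/(1−α) = (-1.098612)/(-1.252763) = 0.876951, and α = 0.876951/1.876951 ≈ 0.467.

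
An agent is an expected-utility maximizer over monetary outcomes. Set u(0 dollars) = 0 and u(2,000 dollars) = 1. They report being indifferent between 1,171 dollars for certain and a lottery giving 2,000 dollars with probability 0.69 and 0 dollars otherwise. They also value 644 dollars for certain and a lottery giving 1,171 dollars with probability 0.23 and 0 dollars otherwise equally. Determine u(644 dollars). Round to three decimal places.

First, u(1,171 dollars) = 0.69·u(2,000 dollars) + 0.31·u(0 dollars) = 0.69.
Chaining: u(644 dollars) = 0.23·0.69 + 0.77·0.00 = 0.1587.

0.159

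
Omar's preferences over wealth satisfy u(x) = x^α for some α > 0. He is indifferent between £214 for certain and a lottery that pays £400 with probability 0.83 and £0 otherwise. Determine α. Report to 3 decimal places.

EU(lottery) = 0.83·400^α + 0.17·0 = 0.83·400^α.
Equating: 214^α = 0.83·400^α, i.e. 0.5350^α = 0.83.
Take logs: α = ln 0.83 / ln(214/400) ≈ 0.29789.

α ≈ 0.298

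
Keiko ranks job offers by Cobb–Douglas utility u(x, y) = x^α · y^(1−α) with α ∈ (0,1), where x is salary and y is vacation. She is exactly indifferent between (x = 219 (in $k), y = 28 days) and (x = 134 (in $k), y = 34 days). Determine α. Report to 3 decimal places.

α ≈ 0.283

Set the two utilities equal: 219^α·28^(1−α) = 134^α·34^(1−α).
Taking logs: α·ln 219 + (1−α)·ln 28 = α·ln 134 + (1−α)·ln 34, i.e. α·0.491232 = (1−α)·0.194156.
So α/(1−α) = (0.194156)/(0.491232) = 0.395243, and α = 0.395243/1.395243 ≈ 0.283.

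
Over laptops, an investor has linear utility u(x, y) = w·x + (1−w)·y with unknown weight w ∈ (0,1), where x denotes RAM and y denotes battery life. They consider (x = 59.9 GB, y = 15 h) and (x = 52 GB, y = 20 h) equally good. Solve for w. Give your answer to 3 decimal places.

Equating utilities: w·59.9 + (1−w)·15 = w·52 + (1−w)·20.
w·(59.9−52) = (1−w)·(20−15), i.e. w·7.9 = (1−w)·5.
The marginal rate of substitution is 5/7.9, so w = 5/(7.9+5) = 0.388.

w = 0.388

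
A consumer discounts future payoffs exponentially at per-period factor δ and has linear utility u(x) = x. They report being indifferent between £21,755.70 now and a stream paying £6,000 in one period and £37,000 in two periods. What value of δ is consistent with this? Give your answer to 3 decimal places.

Equating present values: 21755.70 = 6000δ + 37000δ².
Rearranged: 37000δ² + 6000δ − 21755.70 = 0.
δ = (−6000 + √(6000² + 4·37000·21755.70)) / (2·37000) = (−6000 + √3255843600.00) / 74000 ≈ 0.690.

δ ≈ 0.690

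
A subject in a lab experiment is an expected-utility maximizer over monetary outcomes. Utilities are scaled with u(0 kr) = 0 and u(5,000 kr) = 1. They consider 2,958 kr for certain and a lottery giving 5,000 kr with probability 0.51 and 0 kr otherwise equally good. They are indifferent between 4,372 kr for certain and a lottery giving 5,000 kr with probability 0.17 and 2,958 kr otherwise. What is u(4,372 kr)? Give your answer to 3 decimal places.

The first gamble pins u(2,958 kr): it must equal 0.51·1 + 0.49·0 = 0.51.
Then u(4,372 kr) = 0.17·u(5,000 kr) + 0.83·u(2,958 kr) = 0.17·1.00 + 0.83·0.51 = 0.5933.

0.593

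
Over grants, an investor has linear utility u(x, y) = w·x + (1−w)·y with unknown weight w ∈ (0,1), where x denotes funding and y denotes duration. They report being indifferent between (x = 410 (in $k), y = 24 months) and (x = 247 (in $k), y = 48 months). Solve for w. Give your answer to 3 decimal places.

w = 0.128

u(410,24) = u(247,48) means w·410 + (1−w)·24 = w·247 + (1−w)·48.
Rearranging, 163·w − 24·(1−w) = 0.
Hence w = 24/(163+24) = 24/187 = 0.128.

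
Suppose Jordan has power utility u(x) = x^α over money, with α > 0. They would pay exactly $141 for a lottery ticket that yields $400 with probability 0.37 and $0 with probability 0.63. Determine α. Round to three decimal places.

α ≈ 0.954

EU(lottery) = 0.37·400^α + 0.63·0 = 0.37·400^α.
Setting u(141) equal to that: 141^α = 0.37·400^α ⇒ (141/400)^α = 0.37.
Take logs: α = ln 0.37 / ln(141/400) ≈ 0.95353.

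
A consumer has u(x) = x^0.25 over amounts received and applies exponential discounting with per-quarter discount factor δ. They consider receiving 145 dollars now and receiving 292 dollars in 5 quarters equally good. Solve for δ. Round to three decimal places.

Indifference means u(145) = δ^5 · u(292), so δ^5 = u(145)/u(292).
Since u(x) = x^0.25, δ^5 = (145/292)^0.25 = 0.49658^0.25 = 0.83945.
Hence δ = (0.83945)^(1/5) = 0.96560.

δ ≈ 0.966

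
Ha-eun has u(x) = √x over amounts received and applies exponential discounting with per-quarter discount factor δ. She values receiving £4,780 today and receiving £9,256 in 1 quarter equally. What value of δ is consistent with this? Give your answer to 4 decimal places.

Indifference means u(4780) = δ · u(9256), so δ = u(4780)/u(9256).
With u(x) = √x: δ = √4780/√9256 = √(4780/9256) = 0.71862.

δ ≈ 0.7186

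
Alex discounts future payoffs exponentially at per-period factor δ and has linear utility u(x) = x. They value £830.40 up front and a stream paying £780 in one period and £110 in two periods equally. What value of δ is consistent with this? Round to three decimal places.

δ ≈ 0.940

Present value of the stream is 780·δ + 110·δ². Indifference gives 780δ + 110δ² = 830.40.
So 110δ² + 780δ − 830.40 = 0.
The positive root is δ = [−780 + √(780² + 4·110·830.40)] / (2·110) = (−780 + 986.801)/220 ≈ 0.940.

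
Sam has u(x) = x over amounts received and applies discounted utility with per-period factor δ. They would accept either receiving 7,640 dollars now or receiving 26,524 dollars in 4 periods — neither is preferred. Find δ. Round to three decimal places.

δ ≈ 0.733

The payoff in 4 periods is discounted by δ^4, so u(7640) = δ^4·u(26524) and δ^4 = u(7640)/u(26524).
With u(x) = x: δ^4 = 7640/26524 = 0.28804.
Hence δ = (0.28804)^(1/4) = 0.73259.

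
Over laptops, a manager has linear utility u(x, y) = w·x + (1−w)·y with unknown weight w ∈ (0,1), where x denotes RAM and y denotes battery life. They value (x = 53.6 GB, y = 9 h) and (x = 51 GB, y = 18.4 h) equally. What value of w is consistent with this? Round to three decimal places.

Indifference: w·53.6 + (1−w)·9 = w·51 + (1−w)·18.4.
Rearranging, 2.6·w − 9.4·(1−w) = 0.
Hence w = 9.4/(2.6+9.4) = 9.4/12 = 0.783.

w = 0.783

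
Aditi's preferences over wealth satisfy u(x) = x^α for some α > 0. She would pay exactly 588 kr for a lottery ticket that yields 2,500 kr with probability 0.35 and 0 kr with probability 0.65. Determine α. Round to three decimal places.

Since u(0) = 0, the lottery's EU is 0.35·2500^α.
Equating: 588^α = 0.35·2500^α, i.e. 0.2352^α = 0.35.
Take logs: α = ln 0.35 / ln(588/2500) ≈ 0.72536.

α ≈ 0.725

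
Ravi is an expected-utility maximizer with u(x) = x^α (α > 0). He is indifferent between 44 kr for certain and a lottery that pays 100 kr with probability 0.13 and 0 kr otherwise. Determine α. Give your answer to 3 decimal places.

EU(lottery) = 0.13·100^α + 0.87·0 = 0.13·100^α.
Equating: 44^α = 0.13·100^α, i.e. 0.4400^α = 0.13.
Take logs: α = ln 0.13 / ln(44/100) ≈ 2.48510.

α ≈ 2.485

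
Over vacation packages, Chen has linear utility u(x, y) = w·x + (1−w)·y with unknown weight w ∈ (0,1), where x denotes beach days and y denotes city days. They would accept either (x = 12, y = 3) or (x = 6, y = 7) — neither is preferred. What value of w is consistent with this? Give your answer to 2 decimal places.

Indifference: w·12 + (1−w)·3 = w·6 + (1−w)·7.
Rearranging, 6·w − 4·(1−w) = 0.
So w/(1−w) = 4/6 = 0.6667, giving w = 4/(6+4) = 0.40.

w = 0.40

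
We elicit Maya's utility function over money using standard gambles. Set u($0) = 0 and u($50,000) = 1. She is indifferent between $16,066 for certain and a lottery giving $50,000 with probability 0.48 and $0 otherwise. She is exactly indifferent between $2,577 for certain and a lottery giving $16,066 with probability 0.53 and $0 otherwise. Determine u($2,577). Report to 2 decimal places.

From the first indifference, u($16,066) = 0.48·u($50,000) + 0.52·u($0) = 0.48·1 + 0.52·0 = 0.48.
Then u($2,577) = 0.53·u($16,066) + 0.47·u($0) = 0.53·0.48 + 0.47·0.00 = 0.2544.

0.25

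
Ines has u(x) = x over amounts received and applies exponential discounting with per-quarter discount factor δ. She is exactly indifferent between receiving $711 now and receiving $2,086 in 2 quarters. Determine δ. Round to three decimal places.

δ ≈ 0.584

Indifference means u(711) = δ^2 · u(2086), so δ^2 = u(711)/u(2086).
With u(x) = x: δ^2 = 711/2086 = 0.34084.
Taking the square root: δ = 0.34084^(1/2) ≈ 0.584.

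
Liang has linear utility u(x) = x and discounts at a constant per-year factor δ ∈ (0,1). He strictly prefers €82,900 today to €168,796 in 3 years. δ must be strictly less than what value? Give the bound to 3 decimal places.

δ < 0.789

The preference means 82900 > δ^3·168796.
So δ^3 < 82900/168796 = 0.49113; taking the cube root of both positive sides preserves the inequality.
δ < (82900/168796)^(1/3) ≈ 0.789.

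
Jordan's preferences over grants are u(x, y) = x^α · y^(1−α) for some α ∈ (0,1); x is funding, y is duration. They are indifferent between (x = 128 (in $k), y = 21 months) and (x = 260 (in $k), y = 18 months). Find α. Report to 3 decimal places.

α ≈ 0.179

The Cobb–Douglas utilities coincide, so 128^α·21^(1−α) = 260^α·18^(1−α).
Rearrange to (128/260)^α = (18/21)^(1−α) and take logs: α·-0.708651 = (1−α)·-0.154151.
Thus α·(-0.862802) = -0.154151, so α = -0.154151/-0.862802 ≈ 0.179.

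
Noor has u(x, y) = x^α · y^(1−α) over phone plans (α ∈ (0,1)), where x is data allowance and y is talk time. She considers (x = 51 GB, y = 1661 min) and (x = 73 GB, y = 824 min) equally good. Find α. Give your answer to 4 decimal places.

Set the two utilities equal: 51^α·1661^(1−α) = 73^α·824^(1−α).
(51/73)^α = (824/1661)^(1−α); take logs: α·ln(51/73) = (1−α)·ln(824/1661), i.e. α·-0.3586338 = (1−α)·-0.7010046.
So α/(1−α) = (-0.7010046)/(-0.3586338) = 1.9546529, and α = 1.9546529/2.9546529 ≈ 0.6616.

α ≈ 0.6616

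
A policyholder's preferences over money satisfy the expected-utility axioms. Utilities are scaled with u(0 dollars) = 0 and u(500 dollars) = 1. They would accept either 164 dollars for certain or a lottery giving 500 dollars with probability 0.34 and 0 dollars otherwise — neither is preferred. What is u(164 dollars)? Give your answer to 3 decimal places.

u(164 dollars) equals the lottery's expected utility: 0.34·1 + 0.66·0 = 0.34.

0.340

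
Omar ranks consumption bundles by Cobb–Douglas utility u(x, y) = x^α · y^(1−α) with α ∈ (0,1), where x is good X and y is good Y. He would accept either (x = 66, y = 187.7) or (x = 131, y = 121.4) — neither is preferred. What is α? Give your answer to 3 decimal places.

The Cobb–Douglas utilities coincide, so 66^α·187.7^(1−α) = 131^α·121.4^(1−α).
Taking logs: α·ln 66 + (1−α)·ln 187.7 = α·ln 131 + (1−α)·ln 121.4, i.e. α·-0.685543 = (1−α)·-0.435754.
Thus α·(-1.121297) = -0.435754, so α = -0.435754/-1.121297 ≈ 0.389.

α ≈ 0.389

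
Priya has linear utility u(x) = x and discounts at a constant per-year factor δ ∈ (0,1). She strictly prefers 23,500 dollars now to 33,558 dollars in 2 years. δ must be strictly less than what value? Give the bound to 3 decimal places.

δ < 0.837

Under u(x) = x this choice says 23500 > δ^2·33558.
Hence δ^2 < 23500/33558 = 0.70028, and x ↦ x^(1/2) is increasing on (0,∞).
δ < (23500/33558)^(1/2) ≈ 0.837.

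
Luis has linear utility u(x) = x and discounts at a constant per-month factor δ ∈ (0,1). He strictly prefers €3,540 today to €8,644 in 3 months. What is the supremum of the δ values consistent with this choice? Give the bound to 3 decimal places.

δ < 0.743

The preference means 3540 > δ^3·8644.
Dividing by 8644: δ^3 < 0.40953. Both sides are positive, so the cube root keeps the direction.
δ < (3540/8644)^(1/3) ≈ 0.743.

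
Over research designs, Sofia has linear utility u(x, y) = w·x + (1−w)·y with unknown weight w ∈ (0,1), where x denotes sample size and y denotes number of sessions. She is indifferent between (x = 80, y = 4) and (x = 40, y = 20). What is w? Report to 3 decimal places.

w = 0.286

Indifference: w·80 + (1−w)·4 = w·40 + (1−w)·20.
Collecting terms: w·40 = (1−w)·16.
Hence w = 16/(40+16) = 16/56 = 0.286.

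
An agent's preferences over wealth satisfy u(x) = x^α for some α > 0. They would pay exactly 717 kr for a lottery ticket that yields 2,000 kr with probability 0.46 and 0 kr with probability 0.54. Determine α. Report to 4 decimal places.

EU(lottery) = 0.46·2000^α + 0.54·0 = 0.46·2000^α.
Indifference: 717^α = 0.46·2000^α, so (717/2000)^α = 0.46.
Taking logs: α·ln(717/2000) = ln(0.46), so α = -0.7765288 / -1.0258266 ≈ 0.7570.

α ≈ 0.7570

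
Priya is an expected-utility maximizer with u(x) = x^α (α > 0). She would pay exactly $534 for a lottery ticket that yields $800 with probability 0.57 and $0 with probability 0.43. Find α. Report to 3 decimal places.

The lottery's expected utility is 0.57·u(800) + 0.43·u(0) = 0.57·800^α (since u(0) = 0 for α > 0).
Indifference: 534^α = 0.57·800^α, so (534/800)^α = 0.57.
Take logs: α = ln 0.57 / ln(534/800) ≈ 1.39064.

α ≈ 1.391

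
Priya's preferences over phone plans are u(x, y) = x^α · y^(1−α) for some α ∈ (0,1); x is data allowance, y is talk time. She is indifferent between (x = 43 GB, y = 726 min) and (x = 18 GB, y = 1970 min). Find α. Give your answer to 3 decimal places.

α ≈ 0.534

The Cobb–Douglas utilities coincide, so 43^α·726^(1−α) = 18^α·1970^(1−α).
Taking logs: α·ln 43 + (1−α)·ln 726 = α·ln 18 + (1−α)·ln 1970, i.e. α·0.870828 = (1−α)·0.998239.
Thus α·(1.869067) = 0.998239, so α = 0.998239/1.869067 ≈ 0.534.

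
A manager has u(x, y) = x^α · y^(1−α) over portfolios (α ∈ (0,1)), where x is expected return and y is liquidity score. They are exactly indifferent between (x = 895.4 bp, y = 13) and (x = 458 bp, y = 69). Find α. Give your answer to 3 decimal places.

The Cobb–Douglas utilities coincide, so 895.4^α·13^(1−α) = 458^α·69^(1−α).
Rearrange to (895.4/458)^α = (69/13)^(1−α) and take logs: α·0.670401 = (1−α)·1.669157.
So α/(1−α) = (1.669157)/(0.670401) = 2.489789, and α = 2.489789/3.489789 ≈ 0.713.

α ≈ 0.713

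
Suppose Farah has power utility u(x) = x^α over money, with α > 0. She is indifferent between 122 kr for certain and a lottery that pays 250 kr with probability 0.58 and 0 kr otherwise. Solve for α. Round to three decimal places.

α ≈ 0.759

The lottery's expected utility is 0.58·u(250) + 0.42·u(0) = 0.58·250^α (since u(0) = 0 for α > 0).
Indifference: 122^α = 0.58·250^α, so (122/250)^α = 0.58.
Take logs: α = ln 0.58 / ln(122/250) ≈ 0.75927.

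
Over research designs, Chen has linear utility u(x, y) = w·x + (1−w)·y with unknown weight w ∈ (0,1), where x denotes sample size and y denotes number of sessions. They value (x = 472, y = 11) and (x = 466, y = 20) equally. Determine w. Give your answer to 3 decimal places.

Equating utilities: w·472 + (1−w)·11 = w·466 + (1−w)·20.
Rearranging, 6·w − 9·(1−w) = 0.
Hence w = 9/(6+9) = 9/15 = 0.600.

w = 0.600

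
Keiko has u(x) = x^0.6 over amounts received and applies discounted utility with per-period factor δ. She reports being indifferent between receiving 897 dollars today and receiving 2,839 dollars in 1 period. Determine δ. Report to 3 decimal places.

δ ≈ 0.501

The payoff in 1 period is discounted by δ, so u(897) = δ·u(2839) and δ = u(897)/u(2839).
With u(x) = x^0.6: δ = 897^0.6/2839^0.6 = (897/2839)^0.6 = 0.50093.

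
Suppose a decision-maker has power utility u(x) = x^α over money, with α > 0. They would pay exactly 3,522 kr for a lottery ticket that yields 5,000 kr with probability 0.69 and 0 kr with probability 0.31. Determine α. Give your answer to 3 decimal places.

α ≈ 1.059

EU(lottery) = 0.69·5000^α + 0.31·0 = 0.69·5000^α.
Setting u(3522) equal to that: 3522^α = 0.69·5000^α ⇒ (3522/5000)^α = 0.69.
Take logs: α = ln 0.69 / ln(3522/5000) ≈ 1.05894.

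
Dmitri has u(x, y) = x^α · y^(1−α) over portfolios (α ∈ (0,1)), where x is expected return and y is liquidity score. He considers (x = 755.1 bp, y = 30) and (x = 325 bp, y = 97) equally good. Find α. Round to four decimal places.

Indifference: 755.1^α · 30^(1−α) = 325^α · 97^(1−α).
Rearrange to (755.1/325)^α = (97/30)^(1−α) and take logs: α·0.8430250 = (1−α)·1.1735136.
With A = 0.8430250 and B = 1.1735136: α·A = (1−α)·B, so α = B/(A+B) = 1.1735136/2.0165386 ≈ 0.5819.

α ≈ 0.5819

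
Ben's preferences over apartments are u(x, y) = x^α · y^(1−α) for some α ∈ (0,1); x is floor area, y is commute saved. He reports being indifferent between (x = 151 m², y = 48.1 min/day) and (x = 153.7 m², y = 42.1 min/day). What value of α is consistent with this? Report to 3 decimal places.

α ≈ 0.883

Set the two utilities equal: 151^α·48.1^(1−α) = 153.7^α·42.1^(1−α).
Rearrange to (151/153.7)^α = (42.1/48.1)^(1−α) and take logs: α·-0.017723 = (1−α)·-0.133234.
Thus α·(-0.150957) = -0.133234, so α = -0.133234/-0.150957 ≈ 0.883.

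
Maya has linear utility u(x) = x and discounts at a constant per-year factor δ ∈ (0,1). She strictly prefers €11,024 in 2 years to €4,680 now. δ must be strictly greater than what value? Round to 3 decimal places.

Under u(x) = x this choice says 4680 < δ^2·11024.
So δ^2 > 4680/11024 = 0.42453; taking the square root of both positive sides preserves the inequality.
δ > (4680/11024)^(1/2) ≈ 0.652.

δ > 0.652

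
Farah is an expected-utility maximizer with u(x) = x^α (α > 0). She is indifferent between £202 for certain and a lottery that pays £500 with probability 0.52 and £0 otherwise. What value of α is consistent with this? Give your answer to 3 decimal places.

The lottery's expected utility is 0.52·u(500) + 0.48·u(0) = 0.52·500^α (since u(0) = 0 for α > 0).
Indifference: 202^α = 0.52·500^α, so (202/500)^α = 0.52.
Taking logs: α·ln(202/500) = ln(0.52), so α = -0.653926 / -0.906340 ≈ 0.722.

α ≈ 0.722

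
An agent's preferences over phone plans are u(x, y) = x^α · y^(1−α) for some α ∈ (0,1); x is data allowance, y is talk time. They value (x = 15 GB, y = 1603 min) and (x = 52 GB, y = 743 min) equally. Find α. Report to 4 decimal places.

α ≈ 0.3822

Indifference: 15^α · 1603^(1−α) = 52^α · 743^(1−α).
Taking logs: α·ln 15 + (1−α)·ln 1603 = α·ln 52 + (1−α)·ln 743, i.e. α·-1.2431935 = (1−α)·-0.7689361.
So α/(1−α) = (-0.7689361)/(-1.2431935) = 0.6185168, and α = 0.6185168/1.6185168 ≈ 0.3822.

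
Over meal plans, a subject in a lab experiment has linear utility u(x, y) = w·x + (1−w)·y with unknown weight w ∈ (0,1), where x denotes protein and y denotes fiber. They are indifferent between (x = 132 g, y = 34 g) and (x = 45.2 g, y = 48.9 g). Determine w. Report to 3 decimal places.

w = 0.147

u(132,34) = u(45.2,48.9) means w·132 + (1−w)·34 = w·45.2 + (1−w)·48.9.
Collecting terms: w·86.8 = (1−w)·14.9.
Hence w = 14.9/(86.8+14.9) = 14.9/101.7 = 0.147.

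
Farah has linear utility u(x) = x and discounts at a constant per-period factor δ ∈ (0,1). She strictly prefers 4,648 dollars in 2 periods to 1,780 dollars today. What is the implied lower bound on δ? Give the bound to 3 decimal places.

Comparing present values: 1780 < δ^2·4648.
So δ^2 > 1780/4648 = 0.38296; taking the square root of both positive sides preserves the inequality.
δ > (1780/4648)^(1/2) ≈ 0.619.

δ > 0.619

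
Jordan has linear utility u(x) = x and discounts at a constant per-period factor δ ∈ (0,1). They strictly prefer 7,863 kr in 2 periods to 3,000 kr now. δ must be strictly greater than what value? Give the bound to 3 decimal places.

δ > 0.618

The preference means 3000 < δ^2·7863.
So δ^2 > 3000/7863 = 0.38153; taking the square root of both positive sides preserves the inequality.
δ > 0.38153^(1/2) = 0.618.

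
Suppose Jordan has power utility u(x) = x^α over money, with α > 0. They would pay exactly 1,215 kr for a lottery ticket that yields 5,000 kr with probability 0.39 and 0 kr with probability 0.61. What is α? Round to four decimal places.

The lottery's expected utility is 0.39·u(5000) + 0.61·u(0) = 0.39·5000^α (since u(0) = 0 for α > 0).
Indifference: 1215^α = 0.39·5000^α, so (1215/5000)^α = 0.39.
Take logs: α = ln 0.39 / ln(1215/5000) ≈ 0.665592.

α ≈ 0.6656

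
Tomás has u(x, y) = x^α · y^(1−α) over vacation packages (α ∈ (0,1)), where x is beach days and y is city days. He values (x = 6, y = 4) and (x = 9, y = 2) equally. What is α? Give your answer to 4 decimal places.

Set the two utilities equal: 6^α·4^(1−α) = 9^α·2^(1−α).
(6/9)^α = (2/4)^(1−α); take logs: α·ln(6/9) = (1−α)·ln(2/4), i.e. α·-0.4054651 = (1−α)·-0.6931472.
Thus α·(-1.0986123) = -0.6931472, so α = -0.6931472/-1.0986123 ≈ 0.6309.

α ≈ 0.6309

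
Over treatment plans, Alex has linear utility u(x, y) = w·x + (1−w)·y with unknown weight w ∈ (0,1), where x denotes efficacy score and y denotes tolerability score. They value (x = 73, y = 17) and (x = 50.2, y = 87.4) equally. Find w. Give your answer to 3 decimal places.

u(73,17) = u(50.2,87.4) means w·73 + (1−w)·17 = w·50.2 + (1−w)·87.4.
Rearranging, 22.8·w − 70.4·(1−w) = 0.
The marginal rate of substitution is 70.4/22.8, so w = 70.4/(22.8+70.4) = 0.755.

w = 0.755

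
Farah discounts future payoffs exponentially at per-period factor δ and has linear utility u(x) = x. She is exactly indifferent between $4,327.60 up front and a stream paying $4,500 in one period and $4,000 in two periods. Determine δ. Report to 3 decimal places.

δ ≈ 0.620

Present value of the stream is 4500·δ + 4000·δ². Indifference gives 4500δ + 4000δ² = 4327.60.
Rearranged: 4000δ² + 4500δ − 4327.60 = 0.
The positive root is δ = [−4500 + √(4500² + 4·4000·4327.60)] / (2·4000) = (−4500 + 9460.000)/8000 ≈ 0.620.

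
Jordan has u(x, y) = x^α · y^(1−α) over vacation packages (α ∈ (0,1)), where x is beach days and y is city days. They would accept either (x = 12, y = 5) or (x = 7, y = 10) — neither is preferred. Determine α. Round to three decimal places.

The Cobb–Douglas utilities coincide, so 12^α·5^(1−α) = 7^α·10^(1−α).
Rearrange to (12/7)^α = (10/5)^(1−α) and take logs: α·0.538997 = (1−α)·0.693147.
So α/(1−α) = (0.693147)/(0.538997) = 1.285994, and α = 1.285994/2.285994 ≈ 0.563.

α ≈ 0.563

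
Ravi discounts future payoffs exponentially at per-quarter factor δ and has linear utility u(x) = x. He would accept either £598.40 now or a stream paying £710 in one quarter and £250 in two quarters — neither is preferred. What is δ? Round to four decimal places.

δ ≈ 0.6800

Equating present values: 598.40 = 710δ + 250δ².
Rearranged: 250δ² + 710δ − 598.40 = 0.
By the quadratic formula (taking the positive root), δ = (−710 + √1102500.00) / 500 ≈ 0.6800.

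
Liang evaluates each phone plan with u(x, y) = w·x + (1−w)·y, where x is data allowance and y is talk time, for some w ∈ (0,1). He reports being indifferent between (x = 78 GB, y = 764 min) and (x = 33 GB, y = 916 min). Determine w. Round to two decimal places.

Indifference: w·78 + (1−w)·764 = w·33 + (1−w)·916.
Rearranging, 45·w − 152·(1−w) = 0.
The marginal rate of substitution is 152/45, so w = 152/(45+152) = 0.77.

w = 0.77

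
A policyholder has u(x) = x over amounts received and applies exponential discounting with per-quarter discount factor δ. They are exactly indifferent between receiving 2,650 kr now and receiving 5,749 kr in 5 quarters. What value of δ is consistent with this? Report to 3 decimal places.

Indifference means u(2650) = δ^5 · u(5749), so δ^5 = u(2650)/u(5749).
With u(x) = x: δ^5 = 2650/5749 = 0.46095.
Taking the 5th root: δ = 0.46095^(1/5) ≈ 0.857.

δ ≈ 0.857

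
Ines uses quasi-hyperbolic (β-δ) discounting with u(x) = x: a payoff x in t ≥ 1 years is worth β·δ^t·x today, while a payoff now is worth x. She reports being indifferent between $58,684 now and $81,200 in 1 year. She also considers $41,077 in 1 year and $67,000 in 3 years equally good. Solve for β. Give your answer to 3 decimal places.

The second indifference involves only future payoffs, so β cancels: β·δ^1·41077 = β·δ^3·67000, giving δ^2 = 41077/67000 = 0.61309, so δ = 0.78300.
The first indifference: 58684 = β·δ·81200, so β = 58684/(δ·81200) = 58684/(0.78300·81200) ≈ 0.923.

β ≈ 0.923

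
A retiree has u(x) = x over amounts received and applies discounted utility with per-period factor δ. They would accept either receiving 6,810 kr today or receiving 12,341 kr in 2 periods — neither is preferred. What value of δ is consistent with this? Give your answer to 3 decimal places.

Indifference means u(6810) = δ^2 · u(12341), so δ^2 = u(6810)/u(12341).
With u(x) = x: δ^2 = 6810/12341 = 0.55182.
Taking the square root: δ = 0.55182^(1/2) ≈ 0.743.

δ ≈ 0.743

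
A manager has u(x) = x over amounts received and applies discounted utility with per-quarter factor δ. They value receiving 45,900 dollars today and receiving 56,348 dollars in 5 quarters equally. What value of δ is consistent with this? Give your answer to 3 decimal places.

δ ≈ 0.960

Equating discounted utilities: u(45900) = δ^5·u(56348) ⇒ δ^5 = u(45900)/u(56348).
With u(x) = x: δ^5 = 45900/56348 = 0.81458.
So δ = 0.81458^(1/5) ≈ 0.960.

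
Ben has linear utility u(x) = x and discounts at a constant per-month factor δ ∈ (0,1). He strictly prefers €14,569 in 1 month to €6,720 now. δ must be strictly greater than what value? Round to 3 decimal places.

δ > 0.461

Under u(x) = x this choice says 6720 < δ·14569.
So δ > 6720/14569 = 0.46125.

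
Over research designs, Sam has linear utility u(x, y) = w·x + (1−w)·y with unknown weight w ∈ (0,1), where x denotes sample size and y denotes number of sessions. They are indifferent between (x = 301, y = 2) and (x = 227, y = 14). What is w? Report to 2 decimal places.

w = 0.14

u(301,2) = u(227,14) means w·301 + (1−w)·2 = w·227 + (1−w)·14.
Rearranging, 74·w − 12·(1−w) = 0.
So w/(1−w) = 12/74 = 0.1622, giving w = 12/(74+12) = 0.14.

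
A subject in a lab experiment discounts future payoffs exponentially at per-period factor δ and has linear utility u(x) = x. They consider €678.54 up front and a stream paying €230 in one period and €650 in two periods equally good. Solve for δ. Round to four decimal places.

δ ≈ 0.8600

The stream is worth 230δ + 650δ² today, so 230δ + 650δ² = 678.54.
Rearranged: 650δ² + 230δ − 678.54 = 0.
The positive root is δ = [−230 + √(230² + 4·650·678.54)] / (2·650) = (−230 + 1348.000)/1300 ≈ 0.8600.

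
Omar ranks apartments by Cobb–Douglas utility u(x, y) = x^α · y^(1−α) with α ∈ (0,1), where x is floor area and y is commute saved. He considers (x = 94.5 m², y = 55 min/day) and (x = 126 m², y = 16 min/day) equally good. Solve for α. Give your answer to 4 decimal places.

α ≈ 0.8110

Indifference: 94.5^α · 55^(1−α) = 126^α · 16^(1−α).
Rearrange to (94.5/126)^α = (16/55)^(1−α) and take logs: α·-0.2876821 = (1−α)·-1.2347445.
Thus α·(-1.5224266) = -1.2347445, so α = -1.2347445/-1.5224266 ≈ 0.8110.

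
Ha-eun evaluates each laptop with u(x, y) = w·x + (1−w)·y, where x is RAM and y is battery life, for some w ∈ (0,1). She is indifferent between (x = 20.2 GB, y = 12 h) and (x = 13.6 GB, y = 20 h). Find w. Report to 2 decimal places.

Indifference: w·20.2 + (1−w)·12 = w·13.6 + (1−w)·20.
Rearranging, 6.6·w − 8·(1−w) = 0.
The marginal rate of substitution is 8/6.6, so w = 8/(6.6+8) = 0.55.

w = 0.55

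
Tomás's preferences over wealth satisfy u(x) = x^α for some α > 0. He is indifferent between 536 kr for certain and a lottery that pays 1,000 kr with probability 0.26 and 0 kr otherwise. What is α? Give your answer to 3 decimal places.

EU(lottery) = 0.26·1000^α + 0.74·0 = 0.26·1000^α.
Indifference: 536^α = 0.26·1000^α, so (536/1000)^α = 0.26.
Take logs: α = ln 0.26 / ln(536/1000) ≈ 2.16008.

α ≈ 2.160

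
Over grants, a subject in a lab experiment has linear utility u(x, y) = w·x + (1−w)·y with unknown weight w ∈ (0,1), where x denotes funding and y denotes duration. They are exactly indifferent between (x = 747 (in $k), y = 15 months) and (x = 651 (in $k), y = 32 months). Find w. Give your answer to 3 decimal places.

Equating utilities: w·747 + (1−w)·15 = w·651 + (1−w)·32.
Collecting terms: w·96 = (1−w)·17.
The marginal rate of substitution is 17/96, so w = 17/(96+17) = 0.150.

w = 0.150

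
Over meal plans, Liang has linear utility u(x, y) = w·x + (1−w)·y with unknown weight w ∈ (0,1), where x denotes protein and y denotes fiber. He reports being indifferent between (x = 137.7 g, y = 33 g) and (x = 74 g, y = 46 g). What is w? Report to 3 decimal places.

Equating utilities: w·137.7 + (1−w)·33 = w·74 + (1−w)·46.
Rearranging, 63.7·w − 13·(1−w) = 0.
So w/(1−w) = 13/63.7 = 0.2041, giving w = 13/(63.7+13) = 0.169.

w = 0.169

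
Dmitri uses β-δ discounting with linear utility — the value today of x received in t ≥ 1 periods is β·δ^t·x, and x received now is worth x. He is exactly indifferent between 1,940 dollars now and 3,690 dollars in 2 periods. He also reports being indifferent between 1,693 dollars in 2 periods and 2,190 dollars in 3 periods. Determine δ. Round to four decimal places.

The second indifference involves only future payoffs, so β cancels: β·δ^2·1693 = β·δ^3·2190, giving δ = 1693/2190 = 0.77306.

δ ≈ 0.7731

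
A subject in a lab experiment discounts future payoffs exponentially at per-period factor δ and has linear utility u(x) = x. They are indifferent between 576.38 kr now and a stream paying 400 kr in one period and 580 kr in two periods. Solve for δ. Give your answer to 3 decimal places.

Present value of the stream is 400·δ + 580·δ². Indifference gives 400δ + 580δ² = 576.38.
Rearranged: 580δ² + 400δ − 576.38 = 0.
By the quadratic formula (taking the positive root), δ = (−400 + √1497201.60) / 1160 ≈ 0.710.

δ ≈ 0.710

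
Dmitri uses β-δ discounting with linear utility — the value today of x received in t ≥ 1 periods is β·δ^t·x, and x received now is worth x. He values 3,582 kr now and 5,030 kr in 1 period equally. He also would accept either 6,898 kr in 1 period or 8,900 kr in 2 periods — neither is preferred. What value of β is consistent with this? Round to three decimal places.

β ≈ 0.919

Both payoffs in the second observation are in the future, so β drops out: δ^1·6898 = δ^2·8900 ⇒ δ = 6898/8900 = 0.77506.
Substituting δ into 3582 = β·δ·5030: β = 3582/(3898.533) ≈ 0.919.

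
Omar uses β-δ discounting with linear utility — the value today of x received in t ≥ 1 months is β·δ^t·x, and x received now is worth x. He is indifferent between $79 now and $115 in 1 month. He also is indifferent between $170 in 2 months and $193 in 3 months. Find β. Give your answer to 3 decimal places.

β ≈ 0.780

From the later pair, β·δ^2·170 = β·δ^3·193; dividing through, δ = 170/193 = 0.88083.
The first indifference: 79 = β·δ·115, so β = 79/(δ·115) = 79/(0.88083·115) ≈ 0.780.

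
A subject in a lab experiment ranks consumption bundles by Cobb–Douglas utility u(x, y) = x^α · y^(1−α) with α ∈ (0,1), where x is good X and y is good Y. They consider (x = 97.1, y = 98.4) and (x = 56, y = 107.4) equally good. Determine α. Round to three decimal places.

The Cobb–Douglas utilities coincide, so 97.1^α·98.4^(1−α) = 56^α·107.4^(1−α).
Taking logs: α·ln 97.1 + (1−α)·ln 98.4 = α·ln 56 + (1−α)·ln 107.4, i.e. α·0.550390 = (1−α)·0.087519.
So α/(1−α) = (0.087519)/(0.550390) = 0.159013, and α = 0.159013/1.159013 ≈ 0.137.

α ≈ 0.137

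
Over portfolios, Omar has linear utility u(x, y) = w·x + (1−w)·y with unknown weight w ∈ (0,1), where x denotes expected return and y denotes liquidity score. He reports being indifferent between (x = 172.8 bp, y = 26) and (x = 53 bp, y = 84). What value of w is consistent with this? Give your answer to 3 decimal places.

w = 0.326

Indifference: w·172.8 + (1−w)·26 = w·53 + (1−w)·84.
Collecting terms: w·119.8 = (1−w)·58.
Hence w = 58/(119.8+58) = 58/177.8 = 0.326.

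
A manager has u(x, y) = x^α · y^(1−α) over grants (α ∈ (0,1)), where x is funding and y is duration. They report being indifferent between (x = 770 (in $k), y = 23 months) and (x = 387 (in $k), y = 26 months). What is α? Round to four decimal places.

Indifference: 770^α · 23^(1−α) = 387^α · 26^(1−α).
Rearrange to (770/387)^α = (26/23)^(1−α) and take logs: α·0.6879658 = (1−α)·0.1226023.
Thus α·(0.8105681) = 0.1226023, so α = 0.1226023/0.8105681 ≈ 0.1513.

α ≈ 0.1513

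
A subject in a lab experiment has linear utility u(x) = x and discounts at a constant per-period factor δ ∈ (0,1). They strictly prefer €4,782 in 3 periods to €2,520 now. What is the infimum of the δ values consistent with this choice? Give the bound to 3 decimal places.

δ > 0.808

Comparing present values: 2520 < δ^3·4782.
Hence δ^3 > 2520/4782 = 0.52698, and x ↦ x^(1/3) is increasing on (0,∞).
δ > 0.52698^(1/3) = 0.808.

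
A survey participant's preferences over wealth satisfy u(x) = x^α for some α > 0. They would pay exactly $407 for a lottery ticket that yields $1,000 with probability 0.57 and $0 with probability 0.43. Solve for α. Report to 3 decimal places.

α ≈ 0.625

EU(lottery) = 0.57·1000^α + 0.43·0 = 0.57·1000^α.
Indifference: 407^α = 0.57·1000^α, so (407/1000)^α = 0.57.
α = ln(0.57) / ln(407/1000) = -0.562119/-0.898942 ≈ 0.625.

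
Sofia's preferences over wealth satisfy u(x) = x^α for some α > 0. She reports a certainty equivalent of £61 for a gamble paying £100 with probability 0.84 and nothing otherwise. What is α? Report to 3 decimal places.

The lottery's expected utility is 0.84·u(100) + 0.16·u(0) = 0.84·100^α (since u(0) = 0 for α > 0).
Indifference: 61^α = 0.84·100^α, so (61/100)^α = 0.84.
α = ln(0.84) / ln(61/100) = -0.174353/-0.494296 ≈ 0.353.

α ≈ 0.353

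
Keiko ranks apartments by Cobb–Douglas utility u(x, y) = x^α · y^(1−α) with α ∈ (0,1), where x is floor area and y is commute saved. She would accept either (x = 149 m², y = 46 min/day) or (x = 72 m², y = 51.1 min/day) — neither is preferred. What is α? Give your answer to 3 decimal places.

Set the two utilities equal: 149^α·46^(1−α) = 72^α·51.1^(1−α).
Rearrange to (149/72)^α = (51.1/46)^(1−α) and take logs: α·0.727280 = (1−α)·0.105143.
So α/(1−α) = (0.105143)/(0.727280) = 0.144570, and α = 0.144570/1.144570 ≈ 0.126.

α ≈ 0.126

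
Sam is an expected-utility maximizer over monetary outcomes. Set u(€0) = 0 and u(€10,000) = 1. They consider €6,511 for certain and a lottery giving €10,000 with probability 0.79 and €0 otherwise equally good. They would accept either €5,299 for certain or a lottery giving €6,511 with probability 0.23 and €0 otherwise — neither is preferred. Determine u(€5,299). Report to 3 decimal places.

The first gamble pins u(€6,511): it must equal 0.79·1 + 0.21·0 = 0.79.
Then u(€5,299) = 0.23·u(€6,511) + 0.77·u(€0) = 0.23·0.79 + 0.77·0.00 = 0.1817.

0.182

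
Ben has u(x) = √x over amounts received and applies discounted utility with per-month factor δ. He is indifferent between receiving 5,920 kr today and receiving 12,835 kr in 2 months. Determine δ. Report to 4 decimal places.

Equating discounted utilities: u(5920) = δ^2·u(12835) ⇒ δ^2 = u(5920)/u(12835).
Since u(x) = √x, δ^2 = √(5920/12835) = 0.67915.
Hence δ = (0.67915)^(1/2) = 0.824103.

δ ≈ 0.8241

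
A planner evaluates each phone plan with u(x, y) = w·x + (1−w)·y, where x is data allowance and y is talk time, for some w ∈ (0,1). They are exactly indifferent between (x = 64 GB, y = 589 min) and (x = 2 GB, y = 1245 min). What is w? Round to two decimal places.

u(64,589) = u(2,1245) means w·64 + (1−w)·589 = w·2 + (1−w)·1245.
Collecting terms: w·62 = (1−w)·656.
Hence w = 656/(62+656) = 656/718 = 0.91.

w = 0.91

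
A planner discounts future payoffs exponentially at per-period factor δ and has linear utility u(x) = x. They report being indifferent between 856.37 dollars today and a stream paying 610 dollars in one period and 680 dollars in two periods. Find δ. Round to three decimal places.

δ ≈ 0.760

Equating present values: 856.37 = 610δ + 680δ².
Rearranged: 680δ² + 610δ − 856.37 = 0.
δ = (−610 + √(610² + 4·680·856.37)) / (2·680) = (−610 + √2701426.40) / 1360 ≈ 0.760.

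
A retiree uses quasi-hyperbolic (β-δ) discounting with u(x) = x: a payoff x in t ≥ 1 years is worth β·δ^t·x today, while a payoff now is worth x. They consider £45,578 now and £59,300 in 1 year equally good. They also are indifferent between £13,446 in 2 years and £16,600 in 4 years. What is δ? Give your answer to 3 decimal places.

From the later pair, β·δ^2·13446 = β·δ^4·16600; dividing through, δ^2 = 13446/16600 = 0.81000, so δ = 0.90000.

δ ≈ 0.900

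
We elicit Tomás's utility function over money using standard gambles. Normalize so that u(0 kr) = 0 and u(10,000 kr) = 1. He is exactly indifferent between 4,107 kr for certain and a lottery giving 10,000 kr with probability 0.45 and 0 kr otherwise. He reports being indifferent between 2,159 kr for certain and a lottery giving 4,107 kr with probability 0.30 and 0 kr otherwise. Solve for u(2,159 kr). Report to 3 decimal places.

The first gamble pins u(4,107 kr): it must equal 0.45·1 + 0.55·0 = 0.45.
The second indifference gives u(2,159 kr) = 0.30·u(4,107 kr) + 0.70·u(0 kr) = 0.30·0.45 + 0.70·0.00 = 0.1350.

0.135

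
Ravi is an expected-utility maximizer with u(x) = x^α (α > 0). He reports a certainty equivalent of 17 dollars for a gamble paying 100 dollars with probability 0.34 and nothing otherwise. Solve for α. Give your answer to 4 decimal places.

Since u(0) = 0, the lottery's EU is 0.34·100^α.
Equating: 17^α = 0.34·100^α, i.e. 0.1700^α = 0.34.
Taking logs: α·ln(17/100) = ln(0.34), so α = -1.0788097 / -1.7719568 ≈ 0.6088.

α ≈ 0.6088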